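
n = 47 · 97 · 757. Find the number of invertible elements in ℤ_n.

φ(47) = 47 − 1 = 46.
φ(97) = 97 − 1 = 96.
φ(757) = 757 − 1 = 756.
Multiply: 46 · 96 · 756 = 3338496.

3338496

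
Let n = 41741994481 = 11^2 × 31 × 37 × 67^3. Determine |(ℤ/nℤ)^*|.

35197351200

φ(11^2) = 11^1·(11−1) = 11·10 = 110.
φ(31) = 31 − 1 = 30.
φ(37) = 37 − 1 = 36.
φ(67^3) = 67^3 − 67^2 = 300763 − 4489 = 296274.
φ(41741994481) = 110 × 30 × 36 × 296274 = 35197351200.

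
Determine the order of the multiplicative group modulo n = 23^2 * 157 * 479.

φ(39782387) = 39782387 · (1 − 1/23) · (1 − 1/157) · (1 − 1/479)
       = 39782387 · 1640496/1729669 = 37731408.

37731408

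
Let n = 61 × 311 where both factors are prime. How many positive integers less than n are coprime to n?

φ(18971) = 18971 · (1 − 1/61) · (1 − 1/311)
       = 18971 · 18600/18971 = 18600.

18600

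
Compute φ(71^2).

φ(71^2) = 71^1·(71−1) = 71·70 = 4970.

4970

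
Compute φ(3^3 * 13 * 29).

6048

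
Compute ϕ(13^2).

φ(13^2) = 13^1·(13−1) = 13·12 = 156.

156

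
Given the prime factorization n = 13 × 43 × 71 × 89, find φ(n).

3104640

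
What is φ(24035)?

24035 = 5 × 11 × 19 × 23.
φ(5) = 5 − 1 = 4.
φ(11) = 11 − 1 = 10.
φ(19) = 19 − 1 = 18.
φ(23) = 23 − 1 = 22.
φ(24035) = 4 × 10 × 18 × 22 = 15840.

15840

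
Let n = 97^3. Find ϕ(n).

φ(97^3) = 97^2·(97−1) = 9409·96 = 903264.

903264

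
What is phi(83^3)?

564898

φ(571787) = 571787 · (1 − 1/83)
       = 571787 · 82/83 = 564898.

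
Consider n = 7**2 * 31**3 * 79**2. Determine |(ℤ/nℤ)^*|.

φ(9110355919) = 9110355919 · (1 − 1/7) · (1 − 1/31) · (1 − 1/79)
       = 9110355919 · 14040/17143 = 7461319320.

7461319320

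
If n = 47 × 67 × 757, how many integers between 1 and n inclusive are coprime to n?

2295216

φ(47) = 47 − 1 = 46.
φ(67) = 67 − 1 = 66.
φ(757) = 757 − 1 = 756.
Multiply: 46 · 66 · 756 = 2295216.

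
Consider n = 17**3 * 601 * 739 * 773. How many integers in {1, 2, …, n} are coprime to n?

φ(17^3) = 17^2·(17−1) = 289·16 = 4624.
φ(601) = 601 − 1 = 600.
φ(739) = 739 − 1 = 738.
φ(773) = 773 − 1 = 772.
Multiply: 4624 · 600 · 738 · 772 = 1580675558400.

1580675558400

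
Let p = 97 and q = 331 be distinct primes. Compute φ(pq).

φ(n) = (p − 1)(q − 1) = (97−1)(331−1) = 96·330 = 31680.

31680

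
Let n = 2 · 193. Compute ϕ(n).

192

φ(2) = 2 − 1 = 1.
φ(193) = 193 − 1 = 192.
Multiply: 1 · 192 = 192.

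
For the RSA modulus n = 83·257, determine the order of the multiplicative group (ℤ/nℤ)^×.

φ(n) = (p − 1)(q − 1) = (83−1)(257−1) = 82·256 = 20992.

20992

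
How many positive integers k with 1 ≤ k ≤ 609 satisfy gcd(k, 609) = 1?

336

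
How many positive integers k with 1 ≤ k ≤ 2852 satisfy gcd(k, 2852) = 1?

1320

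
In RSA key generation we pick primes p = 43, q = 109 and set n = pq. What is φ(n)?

4536

φ(43) = 43 − 1 = 42.
φ(109) = 109 − 1 = 108.
φ(4687) = 42 × 108 = 4536.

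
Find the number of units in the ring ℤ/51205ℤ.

Prime factorization: 51205 = 5 · 7^2 · 11 · 19.
φ(51205) = 51205 · (1 − 1/5) · (1 − 1/7) · (1 − 1/11) · (1 − 1/19)
       = 51205 · 4320/7315 = 30240.

30240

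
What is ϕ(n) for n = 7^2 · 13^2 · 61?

393120

φ(505141) = 505141 · (1 − 1/7) · (1 − 1/13) · (1 − 1/61)
       = 505141 · 4320/5551 = 393120.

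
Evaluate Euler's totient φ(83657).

62208

Prime factorization: 83657 = 7 × 17 × 19 × 37.
φ(83657) = 83657 · (1 − 1/7) · (1 − 1/17) · (1 − 1/19) · (1 − 1/37)
       = 83657 · 62208/83657 = 62208.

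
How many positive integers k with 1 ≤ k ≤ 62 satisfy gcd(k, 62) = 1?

62 = 2 * 31.
φ(62) = 62 · (1 − 1/2) · (1 − 1/31)
       = 62 · 30/62 = 30.

30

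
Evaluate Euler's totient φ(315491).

Factor 315491: 315491 = 11 · 23 · 29 · 43.
φ(11) = 11 − 1 = 10.
φ(23) = 23 − 1 = 22.
φ(29) = 29 − 1 = 28.
φ(43) = 43 − 1 = 42.
Since φ is multiplicative, φ(315491) = 10 · 22 · 28 · 42 = 258720.

258720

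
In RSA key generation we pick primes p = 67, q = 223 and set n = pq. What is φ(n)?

φ(pq) = (p−1)(q−1) = 66 · 222 = 14652.

14652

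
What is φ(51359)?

51359 = 7 · 11 · 23 · 29.
φ(51359) = 51359 · (1 − 1/7) · (1 − 1/11) · (1 − 1/23) · (1 − 1/29)
       = 51359 · 36960/51359 = 36960.

36960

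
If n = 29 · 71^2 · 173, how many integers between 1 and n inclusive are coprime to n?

φ(25290697) = 25290697 · (1 − 1/29) · (1 − 1/71) · (1 − 1/173)
       = 25290697 · 337120/356207 = 23935520.

23935520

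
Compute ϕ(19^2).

342

φ(19^2) = 19^1·(19−1) = 19·18 = 342.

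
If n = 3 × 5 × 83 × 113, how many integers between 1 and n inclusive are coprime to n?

73472

φ(140685) = 140685 · (1 − 1/3) · (1 − 1/5) · (1 − 1/83) · (1 − 1/113)
       = 140685 · 73472/140685 = 73472.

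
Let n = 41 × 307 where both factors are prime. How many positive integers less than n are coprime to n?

12240

For distinct primes, φ(pq) = (p−1)(q−1) = 40 × 306 = 12240.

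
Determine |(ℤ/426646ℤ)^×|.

Factor 426646: 426646 = 2 · 11**2 · 41 · 43.
φ(426646) = 426646 · (1 − 1/2) · (1 − 1/11) · (1 − 1/41) · (1 − 1/43)
       = 426646 · 16800/38786 = 184800.

184800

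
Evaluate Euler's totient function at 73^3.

φ(73^3) = 73^2·(73−1) = 5329·72 = 383688.

383688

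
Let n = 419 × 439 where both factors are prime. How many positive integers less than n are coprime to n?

183084

φ(pq) = (p−1)(q−1) = 418 · 438 = 183084.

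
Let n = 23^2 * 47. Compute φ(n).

φ(24863) = 24863 · (1 − 1/23) · (1 − 1/47)
       = 24863 · 1012/1081 = 23276.

23276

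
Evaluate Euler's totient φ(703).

648

Factor 703: 703 = 19 × 37.
φ(19) = 19 − 1 = 18.
φ(37) = 37 − 1 = 36.
Multiply: 18 · 36 = 648.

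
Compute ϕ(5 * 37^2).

φ(6845) = 6845 · (1 − 1/5) · (1 − 1/37)
       = 6845 · 144/185 = 5328.

5328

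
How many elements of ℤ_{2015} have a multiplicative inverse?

1440

First factor: 2015 = 5 * 13 * 31.
φ(2015) = 2015 · (1 − 1/5) · (1 − 1/13) · (1 − 1/31)
       = 2015 · 1440/2015 = 1440.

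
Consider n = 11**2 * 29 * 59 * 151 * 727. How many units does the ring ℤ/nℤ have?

φ(22727242087) = 22727242087 · (1 − 1/11) · (1 − 1/29) · (1 − 1/59) · (1 − 1/151) · (1 − 1/727)
       = 22727242087 · 1768536000/2066112917 = 19453896000.

19453896000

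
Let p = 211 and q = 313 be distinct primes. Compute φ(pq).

φ(66043) = 66043 · (1 − 1/211) · (1 − 1/313)
       = 66043 · 65520/66043 = 65520.

65520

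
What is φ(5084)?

Prime factorization: 5084 = 2^2 * 31 * 41.
φ(5084) = 5084 · (1 − 1/2) · (1 − 1/31) · (1 − 1/41)
       = 5084 · 1200/2542 = 2400.

2400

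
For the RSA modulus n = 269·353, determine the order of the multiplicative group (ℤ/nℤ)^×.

94336

φ(n) = (p − 1)(q − 1) = (269−1)(353−1) = 268·352 = 94336.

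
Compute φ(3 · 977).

φ(3) = 3 − 1 = 2.
φ(977) = 977 − 1 = 976.
Since φ is multiplicative, φ(2931) = 2 · 976 = 1952.

1952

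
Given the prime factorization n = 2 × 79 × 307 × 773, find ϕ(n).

18426096

φ(2) = 2 − 1 = 1.
φ(79) = 79 − 1 = 78.
φ(307) = 307 − 1 = 306.
φ(773) = 773 − 1 = 772.
Multiply: 1 · 78 · 306 · 772 = 18426096.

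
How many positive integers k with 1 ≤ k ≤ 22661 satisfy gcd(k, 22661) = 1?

20160

22661 = 17 * 31 * 43.
φ(22661) = 22661 · (1 − 1/17) · (1 − 1/31) · (1 − 1/43)
       = 22661 · 20160/22661 = 20160.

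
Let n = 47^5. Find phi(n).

224465326

φ(47^5) = 47^4·(47−1) = 4879681·46 = 224465326.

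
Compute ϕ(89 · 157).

φ(13973) = 13973 · (1 − 1/89) · (1 − 1/157)
       = 13973 · 13728/13973 = 13728.

13728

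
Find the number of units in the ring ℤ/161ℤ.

132

Prime factorization: 161 = 7 * 23.
φ(7) = 7 − 1 = 6.
φ(23) = 23 − 1 = 22.
Since φ is multiplicative, φ(161) = 6 · 22 = 132.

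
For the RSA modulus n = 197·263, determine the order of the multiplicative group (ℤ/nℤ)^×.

51352

For distinct primes, φ(pq) = (p−1)(q−1) = 196 × 262 = 51352.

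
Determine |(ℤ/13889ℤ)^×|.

12096

Prime factorization: 13889 = 17 * 19 * 43.
φ(17) = 17 − 1 = 16.
φ(19) = 19 − 1 = 18.
φ(43) = 43 − 1 = 42.
Multiply: 16 · 18 · 42 = 12096.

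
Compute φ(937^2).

φ(877969) = 877969 · (1 − 1/937)
       = 877969 · 936/937 = 877032.

877032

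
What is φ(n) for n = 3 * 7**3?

φ(1029) = 1029 · (1 − 1/3) · (1 − 1/7)
       = 1029 · 12/21 = 588.

588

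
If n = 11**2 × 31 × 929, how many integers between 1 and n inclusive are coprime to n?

φ(3484679) = 3484679 · (1 − 1/11) · (1 − 1/31) · (1 − 1/929)
       = 3484679 · 278400/316789 = 3062400.

3062400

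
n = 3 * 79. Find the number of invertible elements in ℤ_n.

156

φ(237) = 237 · (1 − 1/3) · (1 − 1/79)
       = 237 · 156/237 = 156.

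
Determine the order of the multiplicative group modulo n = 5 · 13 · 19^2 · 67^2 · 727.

52701466752

φ(76578097895) = 76578097895 · (1 − 1/5) · (1 − 1/13) · (1 − 1/19) · (1 − 1/67) · (1 − 1/727)
       = 76578097895 · 41399424/60155615 = 52701466752.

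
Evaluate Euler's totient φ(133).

133 = 7 * 19.
φ(7) = 7 − 1 = 6.
φ(19) = 19 − 1 = 18.
Since φ is multiplicative, φ(133) = 6 · 18 = 108.

108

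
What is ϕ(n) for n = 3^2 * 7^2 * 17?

φ(3^2) = 3^1·(3−1) = 3·2 = 6.
φ(7^2) = 7^1·(7−1) = 7·6 = 42.
φ(17) = 17 − 1 = 16.
Multiply: 6 · 42 · 16 = 4032.

4032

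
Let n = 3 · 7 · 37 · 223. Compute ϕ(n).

95904

φ(3) = 3 − 1 = 2.
φ(7) = 7 − 1 = 6.
φ(37) = 37 − 1 = 36.
φ(223) = 223 − 1 = 222.
Multiply: 2 · 6 · 36 · 222 = 95904.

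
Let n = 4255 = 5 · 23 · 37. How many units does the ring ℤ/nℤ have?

φ(4255) = 4255 · (1 − 1/5) · (1 − 1/23) · (1 − 1/37)
       = 4255 · 3168/4255 = 3168.

3168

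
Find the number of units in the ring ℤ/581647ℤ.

479160

Factor 581647: 581647 = 11**3 · 19 · 23.
φ(581647) = 581647 · (1 − 1/11) · (1 − 1/19) · (1 − 1/23)
       = 581647 · 3960/4807 = 479160.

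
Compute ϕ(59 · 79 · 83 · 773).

286387296

φ(299045099) = 299045099 · (1 − 1/59) · (1 − 1/79) · (1 − 1/83) · (1 − 1/773)
       = 299045099 · 286387296/299045099 = 286387296.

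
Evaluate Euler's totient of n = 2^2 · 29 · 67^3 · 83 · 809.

1099276088064

φ(2^2) = 2^2 − 2^1 = 4 − 2 = 2.
φ(29) = 29 − 1 = 28.
φ(67^3) = 67^2·(67−1) = 4489·66 = 296274.
φ(83) = 83 − 1 = 82.
φ(809) = 809 − 1 = 808.
φ(2342658646676) = 2 × 28 × 296274 × 82 × 808 = 1099276088064.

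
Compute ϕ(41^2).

φ(1681) = 1681 · (1 − 1/41)
       = 1681 · 40/41 = 1640.

1640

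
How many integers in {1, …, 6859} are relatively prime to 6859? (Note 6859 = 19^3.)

6498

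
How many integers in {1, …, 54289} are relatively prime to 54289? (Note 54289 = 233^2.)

φ(54289) = 54289 · (1 − 1/233)
       = 54289 · 232/233 = 54056.

54056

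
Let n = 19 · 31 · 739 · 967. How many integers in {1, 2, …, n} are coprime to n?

384970320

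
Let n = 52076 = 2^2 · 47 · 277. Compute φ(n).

φ(52076) = 52076 · (1 − 1/2) · (1 − 1/47) · (1 − 1/277)
       = 52076 · 12696/26038 = 25392.

25392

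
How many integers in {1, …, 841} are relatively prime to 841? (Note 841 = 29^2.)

812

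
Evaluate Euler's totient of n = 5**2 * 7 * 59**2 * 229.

93625920

φ(5^2) = 5^1·(5−1) = 5·4 = 20.
φ(7) = 7 − 1 = 6.
φ(59^2) = 59^2 − 59^1 = 3481 − 59 = 3422.
φ(229) = 229 − 1 = 228.
φ(139501075) = 20 × 6 × 3422 × 228 = 93625920.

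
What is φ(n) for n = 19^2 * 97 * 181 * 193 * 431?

487909785600

φ(527220259091) = 527220259091 · (1 − 1/19) · (1 − 1/97) · (1 − 1/181) · (1 − 1/193) · (1 − 1/431)
       = 527220259091 · 25679462400/27748434689 = 487909785600.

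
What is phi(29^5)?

19803868

φ(20511149) = 20511149 · (1 − 1/29)
       = 20511149 · 28/29 = 19803868.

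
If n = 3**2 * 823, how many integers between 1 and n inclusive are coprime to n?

φ(3^2) = 3^1·(3−1) = 3·2 = 6.
φ(823) = 823 − 1 = 822.
φ(7407) = 6 × 822 = 4932.

4932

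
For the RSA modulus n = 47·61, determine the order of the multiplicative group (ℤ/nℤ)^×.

φ(2867) = 2867 · (1 − 1/47) · (1 − 1/61)
       = 2867 · 2760/2867 = 2760.

2760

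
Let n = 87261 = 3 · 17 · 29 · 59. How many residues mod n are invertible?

51968

φ(3) = 3 − 1 = 2.
φ(17) = 17 − 1 = 16.
φ(29) = 29 − 1 = 28.
φ(59) = 59 − 1 = 58.
Multiply: 2 · 16 · 28 · 58 = 51968.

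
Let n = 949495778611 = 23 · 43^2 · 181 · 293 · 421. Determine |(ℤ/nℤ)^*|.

φ(949495778611) = 949495778611 · (1 − 1/23) · (1 − 1/43) · (1 − 1/181) · (1 − 1/293) · (1 − 1/421)
       = 949495778611 · 20397484800/22081297177 = 877091846400.

877091846400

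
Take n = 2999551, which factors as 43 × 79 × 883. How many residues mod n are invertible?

2889432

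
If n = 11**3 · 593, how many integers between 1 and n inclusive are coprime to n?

716320

φ(789283) = 789283 · (1 − 1/11) · (1 − 1/593)
       = 789283 · 5920/6523 = 716320.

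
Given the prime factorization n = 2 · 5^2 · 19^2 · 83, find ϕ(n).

560880

φ(1498150) = 1498150 · (1 − 1/2) · (1 − 1/5) · (1 − 1/19) · (1 − 1/83)
       = 1498150 · 5904/15770 = 560880.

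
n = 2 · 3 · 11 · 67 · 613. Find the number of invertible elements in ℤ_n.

φ(2710686) = 2710686 · (1 − 1/2) · (1 − 1/3) · (1 − 1/11) · (1 − 1/67) · (1 − 1/613)
       = 2710686 · 807840/2710686 = 807840.

807840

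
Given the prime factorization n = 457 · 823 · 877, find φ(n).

φ(457) = 457 − 1 = 456.
φ(823) = 823 − 1 = 822.
φ(877) = 877 − 1 = 876.
φ(329849347) = 456 × 822 × 876 = 328352832.

328352832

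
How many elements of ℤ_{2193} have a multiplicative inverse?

First factor: 2193 = 3 · 17 · 43.
φ(2193) = 2193 · (1 − 1/3) · (1 − 1/17) · (1 − 1/43)
       = 2193 · 1344/2193 = 1344.

1344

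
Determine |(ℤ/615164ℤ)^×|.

264000

Prime factorization: 615164 = 2**2 · 11**2 · 31 · 41.
φ(2^2) = 2^2 − 2^1 = 4 − 2 = 2.
φ(11^2) = 11^2 − 11^1 = 121 − 11 = 110.
φ(31) = 31 − 1 = 30.
φ(41) = 41 − 1 = 40.
Since φ is multiplicative, φ(615164) = 2 · 110 · 30 · 40 = 264000.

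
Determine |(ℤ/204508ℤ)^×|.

94080

204508 = 2^2 * 29 * 41 * 43.
φ(2^2) = 2^1·(2−1) = 2·1 = 2.
φ(29) = 29 − 1 = 28.
φ(41) = 41 − 1 = 40.
φ(43) = 43 − 1 = 42.
φ(204508) = 2 × 28 × 40 × 42 = 94080.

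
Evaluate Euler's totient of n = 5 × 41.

160

φ(5) = 5 − 1 = 4.
φ(41) = 41 − 1 = 40.
φ(205) = 4 × 40 = 160.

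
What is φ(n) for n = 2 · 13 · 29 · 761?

φ(2) = 2 − 1 = 1.
φ(13) = 13 − 1 = 12.
φ(29) = 29 − 1 = 28.
φ(761) = 761 − 1 = 760.
φ(573794) = 1 × 12 × 28 × 760 = 255360.

255360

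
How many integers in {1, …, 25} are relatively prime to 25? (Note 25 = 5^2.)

20

φ(5^2) = 5^1·(5−1) = 5·4 = 20.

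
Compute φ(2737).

First factor: 2737 = 7 × 17 × 23.
φ(7) = 7 − 1 = 6.
φ(17) = 17 − 1 = 16.
φ(23) = 23 − 1 = 22.
φ(2737) = 6 × 16 × 22 = 2112.

2112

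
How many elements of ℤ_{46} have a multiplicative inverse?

46 = 2 * 23.
φ(2) = 2 − 1 = 1.
φ(23) = 23 − 1 = 22.
Multiply: 1 · 22 = 22.

22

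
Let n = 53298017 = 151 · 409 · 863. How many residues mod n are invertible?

φ(53298017) = 53298017 · (1 − 1/151) · (1 − 1/409) · (1 − 1/863)
       = 53298017 · 52754400/53298017 = 52754400.

52754400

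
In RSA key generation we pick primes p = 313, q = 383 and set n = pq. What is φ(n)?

119184

φ(119879) = 119879 · (1 − 1/313) · (1 − 1/383)
       = 119879 · 119184/119879 = 119184.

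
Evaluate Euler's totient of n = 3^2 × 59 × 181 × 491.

φ(3^2) = 3^1·(3−1) = 3·2 = 6.
φ(59) = 59 − 1 = 58.
φ(181) = 181 − 1 = 180.
φ(491) = 491 − 1 = 490.
Multiply: 6 · 58 · 180 · 490 = 30693600.

30693600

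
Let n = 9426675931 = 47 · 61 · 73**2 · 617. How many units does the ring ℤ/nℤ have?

8936040960

φ(47) = 47 − 1 = 46.
φ(61) = 61 − 1 = 60.
φ(73^2) = 73^2 − 73^1 = 5329 − 73 = 5256.
φ(617) = 617 − 1 = 616.
φ(9426675931) = 46 × 60 × 5256 × 616 = 8936040960.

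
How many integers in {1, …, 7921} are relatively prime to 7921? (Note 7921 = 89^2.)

7832

φ(89^2) = 89^2 − 89^1 = 7921 − 89 = 7832.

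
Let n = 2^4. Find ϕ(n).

8

φ(16) = 16 · (1 − 1/2)
       = 16 · 1/2 = 8.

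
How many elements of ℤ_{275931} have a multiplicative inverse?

166320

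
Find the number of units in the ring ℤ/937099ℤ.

816480

First factor: 937099 = 19 · 31 · 37 · 43.
φ(937099) = 937099 · (1 − 1/19) · (1 − 1/31) · (1 − 1/37) · (1 − 1/43)
       = 937099 · 816480/937099 = 816480.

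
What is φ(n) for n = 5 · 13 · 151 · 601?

4320000

φ(5898815) = 5898815 · (1 − 1/5) · (1 − 1/13) · (1 − 1/151) · (1 − 1/601)
       = 5898815 · 4320000/5898815 = 4320000.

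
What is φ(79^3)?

φ(493039) = 493039 · (1 − 1/79)
       = 493039 · 78/79 = 486798.

486798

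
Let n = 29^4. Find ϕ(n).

682892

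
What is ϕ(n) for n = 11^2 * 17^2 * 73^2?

φ(11^2) = 11^2 − 11^1 = 121 − 11 = 110.
φ(17^2) = 17^2 − 17^1 = 289 − 17 = 272.
φ(73^2) = 73^2 − 73^1 = 5329 − 73 = 5256.
Multiply: 110 · 272 · 5256 = 157259520.

157259520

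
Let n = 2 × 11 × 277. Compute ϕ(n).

φ(6094) = 6094 · (1 − 1/2) · (1 − 1/11) · (1 − 1/277)
       = 6094 · 2760/6094 = 2760.

2760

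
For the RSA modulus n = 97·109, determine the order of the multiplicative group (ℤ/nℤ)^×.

φ(pq) = (p−1)(q−1) = 96 · 108 = 10368.

10368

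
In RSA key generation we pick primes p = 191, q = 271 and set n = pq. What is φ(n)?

φ(51761) = 51761 · (1 − 1/191) · (1 − 1/271)
       = 51761 · 51300/51761 = 51300.

51300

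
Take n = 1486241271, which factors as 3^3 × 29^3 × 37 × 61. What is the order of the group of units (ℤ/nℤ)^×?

φ(1486241271) = 1486241271 · (1 − 1/3) · (1 − 1/29) · (1 − 1/37) · (1 − 1/61)
       = 1486241271 · 120960/196359 = 915546240.

915546240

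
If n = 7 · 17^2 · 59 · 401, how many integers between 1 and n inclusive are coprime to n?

37862400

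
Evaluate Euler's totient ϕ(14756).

Prime factorization: 14756 = 2^2 · 7 · 17 · 31.
φ(2^2) = 2^1·(2−1) = 2·1 = 2.
φ(7) = 7 − 1 = 6.
φ(17) = 17 − 1 = 16.
φ(31) = 31 − 1 = 30.
Since φ is multiplicative, φ(14756) = 2 · 6 · 16 · 30 = 5760.

5760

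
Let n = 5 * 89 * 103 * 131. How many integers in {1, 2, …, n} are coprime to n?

4667520

φ(6004385) = 6004385 · (1 − 1/5) · (1 − 1/89) · (1 − 1/103) · (1 − 1/131)
       = 6004385 · 4667520/6004385 = 4667520.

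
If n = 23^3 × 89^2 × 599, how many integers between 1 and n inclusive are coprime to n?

54506991968

φ(57728509393) = 57728509393 · (1 − 1/23) · (1 − 1/89) · (1 − 1/599)
       = 57728509393 · 1157728/1226153 = 54506991968.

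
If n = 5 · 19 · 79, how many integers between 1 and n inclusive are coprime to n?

φ(7505) = 7505 · (1 − 1/5) · (1 − 1/19) · (1 − 1/79)
       = 7505 · 5616/7505 = 5616.

5616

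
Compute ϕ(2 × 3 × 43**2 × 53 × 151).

φ(88785282) = 88785282 · (1 − 1/2) · (1 − 1/3) · (1 − 1/43) · (1 − 1/53) · (1 − 1/151)
       = 88785282 · 655200/2064774 = 28173600.

28173600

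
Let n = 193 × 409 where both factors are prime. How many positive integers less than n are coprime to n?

For distinct primes, φ(pq) = (p−1)(q−1) = 192 × 408 = 78336.

78336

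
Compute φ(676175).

483840

Prime factorization: 676175 = 5^2 × 17 × 37 × 43.
φ(676175) = 676175 · (1 − 1/5) · (1 − 1/17) · (1 − 1/37) · (1 − 1/43)
       = 676175 · 96768/135235 = 483840.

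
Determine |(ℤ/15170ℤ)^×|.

5760

Prime factorization: 15170 = 2 × 5 × 37 × 41.
φ(15170) = 15170 · (1 − 1/2) · (1 − 1/5) · (1 − 1/37) · (1 − 1/41)
       = 15170 · 5760/15170 = 5760.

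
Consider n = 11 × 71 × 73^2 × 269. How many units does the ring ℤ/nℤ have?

φ(1119564281) = 1119564281 · (1 − 1/11) · (1 − 1/71) · (1 − 1/73) · (1 − 1/269)
       = 1119564281 · 13507200/15336497 = 986025600.

986025600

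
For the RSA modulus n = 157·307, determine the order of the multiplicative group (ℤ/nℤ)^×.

47736

φ(157) = 157 − 1 = 156.
φ(307) = 307 − 1 = 306.
Since φ is multiplicative, φ(48199) = 156 · 306 = 47736.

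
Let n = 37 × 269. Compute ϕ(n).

9648

φ(37) = 37 − 1 = 36.
φ(269) = 269 − 1 = 268.
φ(9953) = 36 × 268 = 9648.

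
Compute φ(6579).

4032

First factor: 6579 = 3^2 × 17 × 43.
φ(3^2) = 3^2 − 3^1 = 9 − 3 = 6.
φ(17) = 17 − 1 = 16.
φ(43) = 43 − 1 = 42.
φ(6579) = 6 × 16 × 42 = 4032.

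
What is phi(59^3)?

201898

φ(205379) = 205379 · (1 − 1/59)
       = 205379 · 58/59 = 201898.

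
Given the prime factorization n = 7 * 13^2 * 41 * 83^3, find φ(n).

φ(27733384861) = 27733384861 · (1 − 1/7) · (1 − 1/13) · (1 − 1/41) · (1 − 1/83)
       = 27733384861 · 236160/309673 = 21149781120.

21149781120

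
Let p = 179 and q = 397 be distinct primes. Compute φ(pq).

For distinct primes, φ(pq) = (p−1)(q−1) = 178 × 396 = 70488.

70488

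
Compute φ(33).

20

First factor: 33 = 3 · 11.
φ(33) = 33 · (1 − 1/3) · (1 − 1/11)
       = 33 · 20/33 = 20.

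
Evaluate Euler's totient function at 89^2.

φ(89^2) = 89^1·(89−1) = 89·88 = 7832.

7832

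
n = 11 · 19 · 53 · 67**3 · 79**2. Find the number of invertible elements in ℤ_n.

17087994031680

φ(20792214477991) = 20792214477991 · (1 − 1/11) · (1 − 1/19) · (1 − 1/53) · (1 − 1/67) · (1 − 1/79)
       = 20792214477991 · 48185280/58630561 = 17087994031680.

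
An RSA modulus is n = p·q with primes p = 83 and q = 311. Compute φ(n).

25420

φ(pq) = (p−1)(q−1) = 82 · 310 = 25420.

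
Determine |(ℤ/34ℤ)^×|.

First factor: 34 = 2 · 17.
φ(34) = 34 · (1 − 1/2) · (1 − 1/17)
       = 34 · 16/34 = 16.

16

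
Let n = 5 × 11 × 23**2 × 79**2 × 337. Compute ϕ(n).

φ(61193098615) = 61193098615 · (1 − 1/5) · (1 − 1/11) · (1 − 1/23) · (1 − 1/79) · (1 − 1/337)
       = 61193098615 · 23063040/33678095 = 41905543680.

41905543680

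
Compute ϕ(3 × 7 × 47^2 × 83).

φ(3850287) = 3850287 · (1 − 1/3) · (1 − 1/7) · (1 − 1/47) · (1 − 1/83)
       = 3850287 · 45264/81921 = 2127408.

2127408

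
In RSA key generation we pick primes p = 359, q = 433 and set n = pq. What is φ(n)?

154656

φ(pq) = (p−1)(q−1) = 358 · 432 = 154656.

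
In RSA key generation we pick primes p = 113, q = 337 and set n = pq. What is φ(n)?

37632

φ(113) = 113 − 1 = 112.
φ(337) = 337 − 1 = 336.
φ(38081) = 112 × 336 = 37632.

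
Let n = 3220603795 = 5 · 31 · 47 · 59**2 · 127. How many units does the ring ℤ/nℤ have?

φ(3220603795) = 3220603795 · (1 − 1/5) · (1 − 1/31) · (1 − 1/47) · (1 − 1/59) · (1 − 1/127)
       = 3220603795 · 40340160/54586505 = 2380069440.

2380069440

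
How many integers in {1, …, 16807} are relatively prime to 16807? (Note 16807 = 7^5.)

14406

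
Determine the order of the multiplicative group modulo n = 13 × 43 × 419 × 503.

105757344

φ(13) = 13 − 1 = 12.
φ(43) = 43 − 1 = 42.
φ(419) = 419 − 1 = 418.
φ(503) = 503 − 1 = 502.
Since φ is multiplicative, φ(117813163) = 12 · 42 · 418 · 502 = 105757344.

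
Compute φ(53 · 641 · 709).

23562240

φ(53) = 53 − 1 = 52.
φ(641) = 641 − 1 = 640.
φ(709) = 709 − 1 = 708.
φ(24086857) = 52 × 640 × 708 = 23562240.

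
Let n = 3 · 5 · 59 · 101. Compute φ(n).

φ(89385) = 89385 · (1 − 1/3) · (1 − 1/5) · (1 − 1/59) · (1 − 1/101)
       = 89385 · 46400/89385 = 46400.

46400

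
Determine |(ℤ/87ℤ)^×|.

56

Factor 87: 87 = 3 × 29.
φ(3) = 3 − 1 = 2.
φ(29) = 29 − 1 = 28.
Multiply: 2 · 28 = 56.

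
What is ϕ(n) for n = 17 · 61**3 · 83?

292917120

φ(17) = 17 − 1 = 16.
φ(61^3) = 61^3 − 61^2 = 226981 − 3721 = 223260.
φ(83) = 83 − 1 = 82.
Since φ is multiplicative, φ(320270191) = 16 · 223260 · 82 = 292917120.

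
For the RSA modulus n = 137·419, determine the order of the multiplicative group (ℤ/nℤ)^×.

56848

φ(57403) = 57403 · (1 − 1/137) · (1 − 1/419)
       = 57403 · 56848/57403 = 56848.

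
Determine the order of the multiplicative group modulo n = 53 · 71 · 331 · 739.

φ(920463667) = 920463667 · (1 − 1/53) · (1 − 1/71) · (1 − 1/331) · (1 − 1/739)
       = 920463667 · 886485600/920463667 = 886485600.

886485600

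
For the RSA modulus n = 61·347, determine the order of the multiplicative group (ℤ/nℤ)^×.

φ(n) = (p − 1)(q − 1) = (61−1)(347−1) = 60·346 = 20760.

20760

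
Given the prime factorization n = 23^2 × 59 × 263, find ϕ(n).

7689176

φ(23^2) = 23^1·(23−1) = 23·22 = 506.
φ(59) = 59 − 1 = 58.
φ(263) = 263 − 1 = 262.
φ(8208493) = 506 × 58 × 262 = 7689176.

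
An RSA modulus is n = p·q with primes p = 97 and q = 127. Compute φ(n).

12096

φ(12319) = 12319 · (1 − 1/97) · (1 − 1/127)
       = 12319 · 12096/12319 = 12096.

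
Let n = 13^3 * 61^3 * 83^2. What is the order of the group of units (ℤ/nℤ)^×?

3081561331680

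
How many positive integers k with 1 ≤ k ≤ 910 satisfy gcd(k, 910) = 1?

288

Prime factorization: 910 = 2 * 5 * 7 * 13.
φ(910) = 910 · (1 − 1/2) · (1 − 1/5) · (1 − 1/7) · (1 − 1/13)
       = 910 · 288/910 = 288.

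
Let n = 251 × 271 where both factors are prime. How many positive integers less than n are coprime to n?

φ(pq) = (p−1)(q−1) = 250 · 270 = 67500.

67500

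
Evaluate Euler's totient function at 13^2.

φ(169) = 169 · (1 − 1/13)
       = 169 · 12/13 = 156.

156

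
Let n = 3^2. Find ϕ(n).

6

φ(3^2) = 3^1·(3−1) = 3·2 = 6.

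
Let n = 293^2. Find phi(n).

φ(85849) = 85849 · (1 − 1/293)
       = 85849 · 292/293 = 85556.

85556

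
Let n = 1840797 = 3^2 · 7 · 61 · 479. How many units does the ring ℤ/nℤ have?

1032480

φ(1840797) = 1840797 · (1 − 1/3) · (1 − 1/7) · (1 − 1/61) · (1 − 1/479)
       = 1840797 · 344160/613599 = 1032480.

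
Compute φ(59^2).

φ(59^2) = 59^1·(59−1) = 59·58 = 3422.

3422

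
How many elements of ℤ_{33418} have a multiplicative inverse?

12600

Factor 33418: 33418 = 2 · 7^2 · 11 · 31.
φ(2) = 2 − 1 = 1.
φ(7^2) = 7^2 − 7^1 = 49 − 7 = 42.
φ(11) = 11 − 1 = 10.
φ(31) = 31 − 1 = 30.
Multiply: 1 · 42 · 10 · 30 = 12600.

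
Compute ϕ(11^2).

110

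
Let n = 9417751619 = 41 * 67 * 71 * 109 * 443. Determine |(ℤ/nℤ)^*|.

φ(41) = 41 − 1 = 40.
φ(67) = 67 − 1 = 66.
φ(71) = 71 − 1 = 70.
φ(109) = 109 − 1 = 108.
φ(443) = 443 − 1 = 442.
φ(9417751619) = 40 × 66 × 70 × 108 × 442 = 8821612800.

8821612800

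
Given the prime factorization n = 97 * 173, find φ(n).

16512

φ(16781) = 16781 · (1 − 1/97) · (1 − 1/173)
       = 16781 · 16512/16781 = 16512.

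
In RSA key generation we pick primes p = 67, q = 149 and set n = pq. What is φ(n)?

For distinct primes, φ(pq) = (p−1)(q−1) = 66 × 148 = 9768.

9768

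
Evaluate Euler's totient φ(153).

Prime factorization: 153 = 3^2 · 17.
φ(3^2) = 3^2 − 3^1 = 9 − 3 = 6.
φ(17) = 17 − 1 = 16.
Since φ is multiplicative, φ(153) = 6 · 16 = 96.

96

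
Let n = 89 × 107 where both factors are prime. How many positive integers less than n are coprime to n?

φ(n) = (p − 1)(q − 1) = (89−1)(107−1) = 88·106 = 9328.

9328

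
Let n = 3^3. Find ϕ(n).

18

φ(3^3) = 3^2·(3−1) = 9·2 = 18.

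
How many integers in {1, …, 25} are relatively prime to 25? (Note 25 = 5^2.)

20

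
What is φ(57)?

36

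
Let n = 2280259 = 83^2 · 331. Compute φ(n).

2245980

φ(83^2) = 83^2 − 83^1 = 6889 − 83 = 6806.
φ(331) = 331 − 1 = 330.
Since φ is multiplicative, φ(2280259) = 6806 · 330 = 2245980.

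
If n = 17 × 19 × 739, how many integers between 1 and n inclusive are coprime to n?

212544

φ(238697) = 238697 · (1 − 1/17) · (1 − 1/19) · (1 − 1/739)
       = 238697 · 212544/238697 = 212544.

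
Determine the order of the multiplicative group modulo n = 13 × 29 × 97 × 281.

9031680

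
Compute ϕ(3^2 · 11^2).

660

φ(1089) = 1089 · (1 − 1/3) · (1 − 1/11)
       = 1089 · 20/33 = 660.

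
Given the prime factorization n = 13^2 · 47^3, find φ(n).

φ(17546087) = 17546087 · (1 − 1/13) · (1 − 1/47)
       = 17546087 · 552/611 = 15851784.

15851784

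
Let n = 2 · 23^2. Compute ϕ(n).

φ(2) = 2 − 1 = 1.
φ(23^2) = 23^1·(23−1) = 23·22 = 506.
φ(1058) = 1 × 506 = 506.

506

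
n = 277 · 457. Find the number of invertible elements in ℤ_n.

125856

φ(277) = 277 − 1 = 276.
φ(457) = 457 − 1 = 456.
φ(126589) = 276 × 456 = 125856.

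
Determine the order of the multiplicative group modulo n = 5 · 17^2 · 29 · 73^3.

11688671232

φ(5) = 5 − 1 = 4.
φ(17^2) = 17^2 − 17^1 = 289 − 17 = 272.
φ(29) = 29 − 1 = 28.
φ(73^3) = 73^3 − 73^2 = 389017 − 5329 = 383688.
Since φ is multiplicative, φ(16301757385) = 4 · 272 · 28 · 383688 = 11688671232.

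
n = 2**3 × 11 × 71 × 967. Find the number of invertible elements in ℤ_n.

φ(6041816) = 6041816 · (1 − 1/2) · (1 − 1/11) · (1 − 1/71) · (1 − 1/967)
       = 6041816 · 676200/1510454 = 2704800.

2704800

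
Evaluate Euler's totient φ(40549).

36960

Prime factorization: 40549 = 23 * 41 * 43.
φ(23) = 23 − 1 = 22.
φ(41) = 41 − 1 = 40.
φ(43) = 43 − 1 = 42.
Multiply: 22 · 40 · 42 = 36960.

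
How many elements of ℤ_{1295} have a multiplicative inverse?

864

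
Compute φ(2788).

Factor 2788: 2788 = 2^2 · 17 · 41.
φ(2788) = 2788 · (1 − 1/2) · (1 − 1/17) · (1 − 1/41)
       = 2788 · 640/1394 = 1280.

1280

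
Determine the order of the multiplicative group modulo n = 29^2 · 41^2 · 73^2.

6999310080

φ(29^2) = 29^2 − 29^1 = 841 − 29 = 812.
φ(41^2) = 41^1·(41−1) = 41·40 = 1640.
φ(73^2) = 73^2 − 73^1 = 5329 − 73 = 5256.
φ(7533719209) = 812 × 1640 × 5256 = 6999310080.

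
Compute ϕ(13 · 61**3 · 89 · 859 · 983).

φ(13) = 13 − 1 = 12.
φ(61^3) = 61^3 − 61^2 = 226981 − 3721 = 223260.
φ(89) = 89 − 1 = 88.
φ(859) = 859 − 1 = 858.
φ(983) = 983 − 1 = 982.
Multiply: 12 · 223260 · 88 · 858 · 982 = 198643159503360.

198643159503360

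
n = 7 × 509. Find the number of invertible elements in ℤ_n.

φ(7) = 7 − 1 = 6.
φ(509) = 509 − 1 = 508.
φ(3563) = 6 × 508 = 3048.

3048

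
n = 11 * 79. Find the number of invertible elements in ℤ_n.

780

φ(869) = 869 · (1 − 1/11) · (1 − 1/79)
       = 869 · 780/869 = 780.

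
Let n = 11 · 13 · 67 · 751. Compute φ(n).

5940000

φ(7195331) = 7195331 · (1 − 1/11) · (1 − 1/13) · (1 − 1/67) · (1 − 1/751)
       = 7195331 · 5940000/7195331 = 5940000.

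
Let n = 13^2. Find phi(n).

φ(13^2) = 13^2 − 13^1 = 169 − 13 = 156.

156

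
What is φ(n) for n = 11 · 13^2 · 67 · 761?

78249600

φ(11) = 11 − 1 = 10.
φ(13^2) = 13^1·(13−1) = 13·12 = 156.
φ(67) = 67 − 1 = 66.
φ(761) = 761 − 1 = 760.
φ(94784833) = 10 × 156 × 66 × 760 = 78249600.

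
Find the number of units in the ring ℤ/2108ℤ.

Factor 2108: 2108 = 2**2 · 17 · 31.
φ(2108) = 2108 · (1 − 1/2) · (1 − 1/17) · (1 − 1/31)
       = 2108 · 480/1054 = 960.

960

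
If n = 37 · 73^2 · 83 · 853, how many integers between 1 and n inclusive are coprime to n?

φ(13959651227) = 13959651227 · (1 − 1/37) · (1 − 1/73) · (1 − 1/83) · (1 − 1/853)
       = 13959651227 · 181087488/191228099 = 13219386624.

13219386624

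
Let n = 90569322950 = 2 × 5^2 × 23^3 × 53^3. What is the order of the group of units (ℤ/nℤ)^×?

33998787680

φ(2) = 2 − 1 = 1.
φ(5^2) = 5^1·(5−1) = 5·4 = 20.
φ(23^3) = 23^3 − 23^2 = 12167 − 529 = 11638.
φ(53^3) = 53^3 − 53^2 = 148877 − 2809 = 146068.
Multiply: 1 · 20 · 11638 · 146068 = 33998787680.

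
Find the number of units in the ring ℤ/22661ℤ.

22661 = 17 · 31 · 43.
φ(22661) = 22661 · (1 − 1/17) · (1 − 1/31) · (1 − 1/43)
       = 22661 · 20160/22661 = 20160.

20160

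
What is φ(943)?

880

943 = 23 * 41.
φ(943) = 943 · (1 − 1/23) · (1 − 1/41)
       = 943 · 880/943 = 880.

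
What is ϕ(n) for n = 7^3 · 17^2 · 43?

φ(7^3) = 7^2·(7−1) = 49·6 = 294.
φ(17^2) = 17^2 − 17^1 = 289 − 17 = 272.
φ(43) = 43 − 1 = 42.
Multiply: 294 · 272 · 42 = 3358656.

3358656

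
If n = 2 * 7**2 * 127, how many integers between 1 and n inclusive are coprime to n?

φ(12446) = 12446 · (1 − 1/2) · (1 − 1/7) · (1 − 1/127)
       = 12446 · 756/1778 = 5292.

5292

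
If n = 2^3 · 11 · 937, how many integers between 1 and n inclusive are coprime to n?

37440

φ(2^3) = 2^2·(2−1) = 4·1 = 4.
φ(11) = 11 − 1 = 10.
φ(937) = 937 − 1 = 936.
Since φ is multiplicative, φ(82456) = 4 · 10 · 936 = 37440.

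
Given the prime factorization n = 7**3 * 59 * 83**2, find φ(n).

φ(7^3) = 7^3 − 7^2 = 343 − 49 = 294.
φ(59) = 59 − 1 = 58.
φ(83^2) = 83^2 − 83^1 = 6889 − 83 = 6806.
Multiply: 294 · 58 · 6806 = 116055912.

116055912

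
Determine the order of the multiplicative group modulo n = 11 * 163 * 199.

320760

φ(11) = 11 − 1 = 10.
φ(163) = 163 − 1 = 162.
φ(199) = 199 − 1 = 198.
Since φ is multiplicative, φ(356807) = 10 · 162 · 198 = 320760.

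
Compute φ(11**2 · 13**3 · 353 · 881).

69101260800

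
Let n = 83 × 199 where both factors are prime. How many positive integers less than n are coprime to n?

16236

φ(n) = (p − 1)(q − 1) = (83−1)(199−1) = 82·198 = 16236.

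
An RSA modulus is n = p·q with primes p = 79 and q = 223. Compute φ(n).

17316

φ(79) = 79 − 1 = 78.
φ(223) = 223 − 1 = 222.
Since φ is multiplicative, φ(17617) = 78 · 222 = 17316.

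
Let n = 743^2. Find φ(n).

551306

φ(552049) = 552049 · (1 − 1/743)
       = 552049 · 742/743 = 551306.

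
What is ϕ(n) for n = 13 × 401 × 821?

φ(4279873) = 4279873 · (1 − 1/13) · (1 − 1/401) · (1 − 1/821)
       = 4279873 · 3936000/4279873 = 3936000.

3936000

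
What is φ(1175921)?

1034880

1175921 = 23 · 29 · 41 · 43.
φ(23) = 23 − 1 = 22.
φ(29) = 29 − 1 = 28.
φ(41) = 41 − 1 = 40.
φ(43) = 43 − 1 = 42.
Since φ is multiplicative, φ(1175921) = 22 · 28 · 40 · 42 = 1034880.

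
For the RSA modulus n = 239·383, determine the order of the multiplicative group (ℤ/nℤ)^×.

φ(n) = (p − 1)(q − 1) = (239−1)(383−1) = 238·382 = 90916.

90916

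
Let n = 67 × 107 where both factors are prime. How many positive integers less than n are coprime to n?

6996

φ(n) = (p − 1)(q − 1) = (67−1)(107−1) = 66·106 = 6996.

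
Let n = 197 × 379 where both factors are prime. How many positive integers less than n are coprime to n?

74088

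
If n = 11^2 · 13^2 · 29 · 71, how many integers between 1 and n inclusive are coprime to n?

φ(11^2) = 11^1·(11−1) = 11·10 = 110.
φ(13^2) = 13^2 − 13^1 = 169 − 13 = 156.
φ(29) = 29 − 1 = 28.
φ(71) = 71 − 1 = 70.
φ(42104491) = 110 × 156 × 28 × 70 = 33633600.

33633600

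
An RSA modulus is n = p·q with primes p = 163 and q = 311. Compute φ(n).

50220

φ(n) = (p − 1)(q − 1) = (163−1)(311−1) = 162·310 = 50220.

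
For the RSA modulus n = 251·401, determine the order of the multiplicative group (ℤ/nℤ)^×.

φ(251) = 251 − 1 = 250.
φ(401) = 401 − 1 = 400.
Since φ is multiplicative, φ(100651) = 250 · 400 = 100000.

100000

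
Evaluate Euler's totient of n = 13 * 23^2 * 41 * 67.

16030080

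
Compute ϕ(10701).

6720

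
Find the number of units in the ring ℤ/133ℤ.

108

Prime factorization: 133 = 7 * 19.
φ(133) = 133 · (1 − 1/7) · (1 − 1/19)
       = 133 · 108/133 = 108.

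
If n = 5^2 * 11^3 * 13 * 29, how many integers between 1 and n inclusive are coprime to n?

φ(12544675) = 12544675 · (1 − 1/5) · (1 − 1/11) · (1 − 1/13) · (1 − 1/29)
       = 12544675 · 13440/20735 = 8131200.

8131200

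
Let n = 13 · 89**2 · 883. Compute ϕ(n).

82893888

φ(13) = 13 − 1 = 12.
φ(89^2) = 89^1·(89−1) = 89·88 = 7832.
φ(883) = 883 − 1 = 882.
Since φ is multiplicative, φ(90925159) = 12 · 7832 · 882 = 82893888.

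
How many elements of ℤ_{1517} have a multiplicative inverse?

1440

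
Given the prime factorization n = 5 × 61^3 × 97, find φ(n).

φ(110085785) = 110085785 · (1 − 1/5) · (1 − 1/61) · (1 − 1/97)
       = 110085785 · 23040/29585 = 85731840.

85731840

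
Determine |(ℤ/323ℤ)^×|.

First factor: 323 = 17 · 19.
φ(323) = 323 · (1 − 1/17) · (1 − 1/19)
       = 323 · 288/323 = 288.

288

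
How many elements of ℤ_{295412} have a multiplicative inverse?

First factor: 295412 = 2**2 · 13**2 · 19 · 23.
φ(2^2) = 2^1·(2−1) = 2·1 = 2.
φ(13^2) = 13^1·(13−1) = 13·12 = 156.
φ(19) = 19 − 1 = 18.
φ(23) = 23 − 1 = 22.
φ(295412) = 2 × 156 × 18 × 22 = 123552.

123552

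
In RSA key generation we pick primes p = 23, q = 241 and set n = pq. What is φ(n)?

5280

φ(n) = (p − 1)(q − 1) = (23−1)(241−1) = 22·240 = 5280.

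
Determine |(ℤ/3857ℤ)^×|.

3024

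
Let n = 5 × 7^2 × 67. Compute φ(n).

φ(16415) = 16415 · (1 − 1/5) · (1 − 1/7) · (1 − 1/67)
       = 16415 · 1584/2345 = 11088.

11088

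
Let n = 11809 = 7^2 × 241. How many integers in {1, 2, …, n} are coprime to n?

φ(7^2) = 7^1·(7−1) = 7·6 = 42.
φ(241) = 241 − 1 = 240.
φ(11809) = 42 × 240 = 10080.

10080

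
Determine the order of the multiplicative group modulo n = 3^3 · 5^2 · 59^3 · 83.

5960028960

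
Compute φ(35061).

Factor 35061: 35061 = 3 * 13 * 29 * 31.
φ(35061) = 35061 · (1 − 1/3) · (1 − 1/13) · (1 − 1/29) · (1 − 1/31)
       = 35061 · 20160/35061 = 20160.

20160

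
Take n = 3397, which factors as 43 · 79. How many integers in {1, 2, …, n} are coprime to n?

3276

φ(3397) = 3397 · (1 − 1/43) · (1 − 1/79)
       = 3397 · 3276/3397 = 3276.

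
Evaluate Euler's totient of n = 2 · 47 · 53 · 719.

φ(2) = 2 − 1 = 1.
φ(47) = 47 − 1 = 46.
φ(53) = 53 − 1 = 52.
φ(719) = 719 − 1 = 718.
φ(3582058) = 1 × 46 × 52 × 718 = 1717456.

1717456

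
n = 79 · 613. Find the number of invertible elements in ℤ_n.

φ(79) = 79 − 1 = 78.
φ(613) = 613 − 1 = 612.
φ(48427) = 78 × 612 = 47736.

47736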